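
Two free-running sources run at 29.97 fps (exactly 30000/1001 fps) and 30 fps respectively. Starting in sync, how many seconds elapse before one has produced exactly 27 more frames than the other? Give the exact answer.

900.9 seconds

The gap grows by |30 − 30000/1001| = 30/1001 frames per second.
Time for a 27-frame gap: 27 ÷ (30/1001) = 900.9 s.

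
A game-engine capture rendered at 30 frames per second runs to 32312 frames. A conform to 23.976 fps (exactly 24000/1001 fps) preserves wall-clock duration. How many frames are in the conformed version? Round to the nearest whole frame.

25824 frames

Frames at target rate = 32312 × (24000/1001) / (30) = 3692800/143 ≈ 25823.776.
Nearest whole frame: 25824.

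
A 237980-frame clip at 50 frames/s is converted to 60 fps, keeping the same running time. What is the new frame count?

285576 frames

Frames at target rate = 237980 × (60) / (50) = 285576.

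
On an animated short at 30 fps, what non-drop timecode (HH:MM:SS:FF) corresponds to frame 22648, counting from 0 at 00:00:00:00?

00:12:34:28

22648 ÷ 30 = 754 full seconds, remainder 28 frames.
754 s = 0 h 12 min 34 s.
Timecode: 00:12:34:28.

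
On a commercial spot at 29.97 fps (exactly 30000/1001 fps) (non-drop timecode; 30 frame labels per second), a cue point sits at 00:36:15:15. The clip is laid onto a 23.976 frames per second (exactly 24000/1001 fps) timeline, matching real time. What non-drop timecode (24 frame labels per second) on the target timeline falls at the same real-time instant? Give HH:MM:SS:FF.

00:36:15:12

Source frame index: (0×3600 + 36×60 + 15) × 30 + 15 = 65265.
Real time: 65265 / (30000/1001) = 4355351/2000 s.
Target frame: (4355351/2000) × (24000/1001) = 52212.
At 24 labels/s: frame 52212 → 00:36:15:12.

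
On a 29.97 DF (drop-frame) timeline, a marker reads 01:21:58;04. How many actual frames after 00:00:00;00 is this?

147398

Complete 10-minute blocks: 8, each 17982 frames → 143856.
Remaining 1 whole minute in the current block: 1800 + 0 × 1798 = 1800 frames.
Within the current minute: 58 × 30 + 4 − 2 = 1742 (labels ;00/;01 skipped at this minute). Total = 143856 + 1800 + 1742 = 147398.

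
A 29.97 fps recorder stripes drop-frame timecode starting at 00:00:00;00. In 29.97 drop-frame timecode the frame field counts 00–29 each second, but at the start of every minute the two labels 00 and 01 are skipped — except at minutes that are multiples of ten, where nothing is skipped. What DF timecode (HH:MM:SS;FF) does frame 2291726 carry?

Each 10-minute DF block holds 10 × 60 × 30 − 9 × 2 = 17982 frames. 2291726 ÷ 17982 → 127 full blocks, remainder 8012.
Within the partial block the first minute is 1800 frames and each further minute 1798, so 4 further minute boundaries passed. Total skipped labels = 18 × 127 + 2 × 4 = 2294.
Non-drop label index = 2291726 + 2294 = 2294020; at 30 labels/s that is 21:14:27:10, i.e. DF 21:14:27;10.

21:14:27;10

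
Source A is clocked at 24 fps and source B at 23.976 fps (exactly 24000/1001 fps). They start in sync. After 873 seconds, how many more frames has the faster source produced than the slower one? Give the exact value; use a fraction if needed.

20952/1001 frames

A emits 24 × 873 = 20952 frames; B emits 24000/1001 × 873 = 20952000/1001.
Difference = 20952/1001 frames (≈ 20.9311); B is behind A.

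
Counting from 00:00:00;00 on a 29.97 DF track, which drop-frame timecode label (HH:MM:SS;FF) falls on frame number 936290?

08:40:40;26

Each 10-minute DF block holds 10 × 60 × 30 − 9 × 2 = 17982 frames. 936290 ÷ 17982 → 52 full blocks, remainder 1226.
Within the partial block the first minute is 1800 frames and each further minute 1798, so 0 further minute boundaries passed. Total skipped labels = 18 × 52 + 2 × 0 = 936.
Non-drop label index = 936290 + 936 = 937226; at 30 labels/s that is 08:40:40:26, i.e. DF 08:40:40;26.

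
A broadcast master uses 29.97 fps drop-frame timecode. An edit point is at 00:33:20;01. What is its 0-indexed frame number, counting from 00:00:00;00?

Complete 10-minute blocks: 3, each 17982 frames → 53946.
Remaining 3 whole minutes in the current block: 1800 + 2 × 1798 = 5396 frames.
Within the current minute: 20 × 30 + 1 − 2 = 599 (labels ;00/;01 skipped at this minute). Total = 53946 + 5396 + 599 = 59941.

59941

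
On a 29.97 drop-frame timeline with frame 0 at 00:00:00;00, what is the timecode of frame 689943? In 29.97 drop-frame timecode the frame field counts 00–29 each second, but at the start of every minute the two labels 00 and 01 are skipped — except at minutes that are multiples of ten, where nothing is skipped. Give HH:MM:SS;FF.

06:23:41;03

Each 10-minute DF block holds 10 × 60 × 30 − 9 × 2 = 17982 frames. 689943 ÷ 17982 → 38 full blocks, remainder 6627.
Within the partial block the first minute is 1800 frames and each further minute 1798, so 3 further minute boundaries passed. Total skipped labels = 18 × 38 + 2 × 3 = 690.
Non-drop label index = 689943 + 690 = 690633; at 30 labels/s that is 06:23:41:03, i.e. DF 06:23:41;03.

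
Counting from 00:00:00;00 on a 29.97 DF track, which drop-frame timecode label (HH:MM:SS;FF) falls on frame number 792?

Each 10-minute DF block holds 10 × 60 × 30 − 9 × 2 = 17982 frames. 792 ÷ 17982 → 0 full blocks, remainder 792.
Within the partial block the first minute is 1800 frames and each further minute 1798, so 0 further minute boundaries passed. Total skipped labels = 18 × 0 + 2 × 0 = 0.
Non-drop label index = 792 + 0 = 792; at 30 labels/s that is 00:00:26:12, i.e. DF 00:00:26;12.

00:00:26;12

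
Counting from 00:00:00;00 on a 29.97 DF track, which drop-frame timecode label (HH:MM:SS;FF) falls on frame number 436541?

Each 10-minute DF block holds 10 × 60 × 30 − 9 × 2 = 17982 frames. 436541 ÷ 17982 → 24 full blocks, remainder 4973.
Within the partial block the first minute is 1800 frames and each further minute 1798, so 2 further minute boundaries passed. Total skipped labels = 18 × 24 + 2 × 2 = 436.
Non-drop label index = 436541 + 436 = 436977; at 30 labels/s that is 04:02:45:27, i.e. DF 04:02:45;27.

04:02:45;27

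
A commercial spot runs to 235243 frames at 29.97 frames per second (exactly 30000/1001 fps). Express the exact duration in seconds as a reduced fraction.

235478243/30000 seconds

Running time = 235243 ÷ (30000/1001) = 235243 × 1001/30000 = 235478243/30000 s.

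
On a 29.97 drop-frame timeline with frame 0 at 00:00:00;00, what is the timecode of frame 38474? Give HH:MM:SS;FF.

Each 10-minute DF block holds 10 × 60 × 30 − 9 × 2 = 17982 frames. 38474 ÷ 17982 → 2 full blocks, remainder 2510.
Within the partial block the first minute is 1800 frames and each further minute 1798, so 1 further minute boundary passed. Total skipped labels = 18 × 2 + 2 × 1 = 38.
Non-drop label index = 38474 + 38 = 38512; at 30 labels/s that is 00:21:23:22, i.e. DF 00:21:23;22.

00:21:23;22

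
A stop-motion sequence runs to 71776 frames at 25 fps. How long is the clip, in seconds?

2871.04 seconds

Running time = 71776 / (25) = 2871.04 s.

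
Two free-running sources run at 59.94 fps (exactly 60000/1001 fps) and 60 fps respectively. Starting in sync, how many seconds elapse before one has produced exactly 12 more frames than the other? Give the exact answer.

200.2 seconds

The gap grows by |60 − 60000/1001| = 60/1001 frames per second.
Time for a 12-frame gap: 12 ÷ (60/1001) = 200.2 s.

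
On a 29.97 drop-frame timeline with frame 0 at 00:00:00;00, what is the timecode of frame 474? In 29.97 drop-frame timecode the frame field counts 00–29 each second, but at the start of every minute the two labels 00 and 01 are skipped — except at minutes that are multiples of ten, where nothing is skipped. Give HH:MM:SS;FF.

Each 10-minute DF block holds 10 × 60 × 30 − 9 × 2 = 17982 frames. 474 ÷ 17982 → 0 full blocks, remainder 474.
Within the partial block the first minute is 1800 frames and each further minute 1798, so 0 further minute boundaries passed. Total skipped labels = 18 × 0 + 2 × 0 = 0.
Non-drop label index = 474 + 0 = 474; at 30 labels/s that is 00:00:15:24, i.e. DF 00:00:15;24.

00:00:15;24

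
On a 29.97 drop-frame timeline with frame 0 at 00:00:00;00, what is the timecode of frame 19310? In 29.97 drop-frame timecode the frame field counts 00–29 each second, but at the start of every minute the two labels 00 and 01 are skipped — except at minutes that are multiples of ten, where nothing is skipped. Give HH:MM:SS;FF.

00:10:44;08

Ten DF minutes hold 17982 frames, so frame 19310 lies in block 1 (frames 17982–35963) with 1328 frames into that block.
The block's first minute is 1800 frames and the rest 1798 each; 1328 frames reaches minute 0, so 1 × 18 + 0 × 2 = 18 labels have been skipped so far.
Adding those back, label number 19310 + 18 = 19328 at 30 labels/s is 644 s + 8 f = 0 h 10 min 44 s frame 8, i.e. 00:10:44;08.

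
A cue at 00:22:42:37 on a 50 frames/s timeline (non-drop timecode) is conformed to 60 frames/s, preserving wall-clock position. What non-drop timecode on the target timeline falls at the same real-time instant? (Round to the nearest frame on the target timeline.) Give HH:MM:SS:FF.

00:22:42:44

Source frame index: (0×3600 + 22×60 + 42) × 50 + 37 = 68137.
Real time: 68137 / (50) = 68137/50 s.
Target frame: (68137/50) × (60) = 408822/5 ≈ 81764.400 → 81764.
At 60 labels/s: frame 81764 → 00:22:42:44.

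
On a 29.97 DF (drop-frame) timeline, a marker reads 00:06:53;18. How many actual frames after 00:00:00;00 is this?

12396

As if non-drop at 30 labels/s: (0 × 3600 + 6 × 60 + 53) × 30 + 18 = 12408.
Minute boundaries passed: 6; those not divisible by 10: 6 − 0 = 6; dropped labels = 2 × 6 = 12.
Actual frame index = 12408 − 12 = 12396.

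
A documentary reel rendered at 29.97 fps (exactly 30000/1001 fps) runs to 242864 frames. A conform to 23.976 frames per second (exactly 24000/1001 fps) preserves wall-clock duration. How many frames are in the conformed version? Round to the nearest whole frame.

Frames at target rate = 242864 × (24000/1001) / (30000/1001) = 971456/5 ≈ 194291.200.
Nearest whole frame: 194291.

194291 frames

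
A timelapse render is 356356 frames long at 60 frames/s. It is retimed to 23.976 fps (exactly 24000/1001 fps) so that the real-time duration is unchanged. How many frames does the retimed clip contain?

142400 frames

Target frames = source frames × (target rate / source rate) = 356356 × (24000/1001)/(60) = 356356 × 400/1001 = 142400.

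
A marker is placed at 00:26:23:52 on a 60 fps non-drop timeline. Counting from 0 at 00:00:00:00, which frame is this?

frame 95032

Total seconds to the label: (0 × 3600 + 26 × 60 + 23) = 1583.
Frame index = 1583 × 60 + 52 = 95032.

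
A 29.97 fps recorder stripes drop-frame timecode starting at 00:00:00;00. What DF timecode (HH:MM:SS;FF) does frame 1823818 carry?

Ten DF minutes hold 17982 frames, so frame 1823818 lies in block 101 (frames 1816182–1834163) with 7636 frames into that block.
The block's first minute is 1800 frames and the rest 1798 each; 7636 frames reaches minute 4, so 101 × 18 + 4 × 2 = 1826 labels have been skipped so far.
Adding those back, label number 1823818 + 1826 = 1825644 at 30 labels/s is 60854 s + 24 f = 16 h 54 min 14 s frame 24, i.e. 16:54:14;24.

16:54:14;24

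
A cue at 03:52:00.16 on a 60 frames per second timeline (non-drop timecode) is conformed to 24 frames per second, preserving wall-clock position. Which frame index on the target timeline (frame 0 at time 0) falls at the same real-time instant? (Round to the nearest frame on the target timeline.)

Source frame index: (3×3600 + 52×60 + 0) × 60 + 16 = 835216.
Real time: 835216 / (60) = 208804/15 s.
Target frame: (208804/15) × (24) = 1670432/5 ≈ 334086.400 → 334086.

frame 334086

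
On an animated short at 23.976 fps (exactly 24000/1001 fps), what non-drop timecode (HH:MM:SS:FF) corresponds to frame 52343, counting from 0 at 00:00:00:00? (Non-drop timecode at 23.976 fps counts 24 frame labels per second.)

52343 ÷ 24 = 2180 full seconds, remainder 23 frames.
2180 s = 0 h 36 min 20 s.
Timecode: 00:36:20:23.

00:36:20:23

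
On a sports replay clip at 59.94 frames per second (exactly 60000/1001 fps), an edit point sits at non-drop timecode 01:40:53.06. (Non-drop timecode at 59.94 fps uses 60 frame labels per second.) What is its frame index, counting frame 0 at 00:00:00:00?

Total seconds to the label: (1 × 3600 + 40 × 60 + 53) = 6053.
Frame index = 6053 × 60 + 6 = 363186.

363186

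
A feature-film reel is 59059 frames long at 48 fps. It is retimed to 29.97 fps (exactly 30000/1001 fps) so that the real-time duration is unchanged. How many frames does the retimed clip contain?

36875 frames

Target frames = source frames × (target rate / source rate) = 59059 × (30000/1001)/(48) = 59059 × 625/1001 = 36875.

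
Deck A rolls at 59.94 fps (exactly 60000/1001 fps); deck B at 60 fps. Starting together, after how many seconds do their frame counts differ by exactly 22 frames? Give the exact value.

The gap grows by |60 − 60000/1001| = 60/1001 frames per second.
Time for a 22-frame gap: 22 ÷ (60/1001) = 11011/30 s.

11011/30 seconds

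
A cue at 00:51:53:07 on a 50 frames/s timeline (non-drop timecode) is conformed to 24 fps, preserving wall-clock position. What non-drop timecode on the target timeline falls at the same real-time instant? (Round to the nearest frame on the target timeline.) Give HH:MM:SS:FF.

00:51:53:03

Source frame index: (0×3600 + 51×60 + 53) × 50 + 7 = 155657.
Real time: 155657 / (50) = 155657/50 s.
Target frame: (155657/50) × (24) = 1867884/25 ≈ 74715.360 → 74715.
At 24 labels/s: frame 74715 → 00:51:53:03.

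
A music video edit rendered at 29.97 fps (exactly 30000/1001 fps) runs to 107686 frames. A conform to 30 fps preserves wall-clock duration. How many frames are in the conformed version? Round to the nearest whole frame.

107794 frames

Frames at target rate = 107686 × (30) / (30000/1001) = 53896843/500 ≈ 107793.686.
Nearest whole frame: 107794.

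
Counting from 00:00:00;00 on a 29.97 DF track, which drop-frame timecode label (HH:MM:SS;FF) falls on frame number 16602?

00:09:14;00

Each 10-minute DF block holds 10 × 60 × 30 − 9 × 2 = 17982 frames. 16602 ÷ 17982 → 0 full blocks, remainder 16602.
Within the partial block the first minute is 1800 frames and each further minute 1798, so 9 further minute boundaries passed. Total skipped labels = 18 × 0 + 2 × 9 = 18.
Non-drop label index = 16602 + 18 = 16620; at 30 labels/s that is 00:09:14:00, i.e. DF 00:09:14;00.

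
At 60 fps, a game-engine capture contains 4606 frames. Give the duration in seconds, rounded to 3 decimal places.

Running time = 4606 × 1/60 = 2303/30 s ≈ 76.767 s.

76.767 seconds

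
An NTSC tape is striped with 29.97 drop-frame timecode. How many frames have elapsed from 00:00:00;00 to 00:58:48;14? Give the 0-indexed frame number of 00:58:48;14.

105748

As if non-drop at 30 labels/s: (0 × 3600 + 58 × 60 + 48) × 30 + 14 = 105854.
Minute boundaries passed: 58; those not divisible by 10: 58 − 5 = 53; dropped labels = 2 × 53 = 106.
Actual frame index = 105854 − 106 = 105748.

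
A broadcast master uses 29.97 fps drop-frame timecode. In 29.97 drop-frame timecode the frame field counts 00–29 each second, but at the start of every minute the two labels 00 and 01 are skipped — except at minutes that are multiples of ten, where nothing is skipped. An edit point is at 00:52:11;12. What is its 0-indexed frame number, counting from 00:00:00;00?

Complete 10-minute blocks: 5, each 17982 frames → 89910.
Remaining 2 whole minutes in the current block: 1800 + 1 × 1798 = 3598 frames.
Within the current minute: 11 × 30 + 12 − 2 = 340 (labels ;00/;01 skipped at this minute). Total = 89910 + 3598 + 340 = 93848.

93848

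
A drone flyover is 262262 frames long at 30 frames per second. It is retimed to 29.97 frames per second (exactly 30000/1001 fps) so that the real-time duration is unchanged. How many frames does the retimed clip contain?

Target frames = source frames × (target rate / source rate) = 262262 × (30000/1001)/(30) = 262262 × 1000/1001 = 262000.

262000 frames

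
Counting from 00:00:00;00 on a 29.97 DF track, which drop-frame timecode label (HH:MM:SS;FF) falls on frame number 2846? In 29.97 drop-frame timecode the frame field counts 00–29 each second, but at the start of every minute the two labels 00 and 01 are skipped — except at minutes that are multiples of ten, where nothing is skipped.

00:01:34;28

Ten DF minutes hold 17982 frames, so frame 2846 lies in block 0 (frames 0–17981) with 2846 frames into that block.
The block's first minute is 1800 frames and the rest 1798 each; 2846 frames reaches minute 1, so 0 × 18 + 1 × 2 = 2 labels have been skipped so far.
Adding those back, label number 2846 + 2 = 2848 at 30 labels/s is 94 s + 28 f = 0 h 1 min 34 s frame 28, i.e. 00:01:34;28.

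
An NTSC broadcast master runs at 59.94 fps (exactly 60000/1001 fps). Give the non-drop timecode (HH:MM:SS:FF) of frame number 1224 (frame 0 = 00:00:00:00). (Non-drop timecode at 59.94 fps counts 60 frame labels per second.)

00:00:20:24

1224 ÷ 60 = 20 full seconds, remainder 24 frames.
20 s = 0 h 0 min 20 s.
Timecode: 00:00:20:24.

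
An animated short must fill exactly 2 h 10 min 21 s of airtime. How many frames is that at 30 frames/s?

2 h 10 min 21 s = 7821 s.
Frames = 7821 × 30 = 234630.

234630 frames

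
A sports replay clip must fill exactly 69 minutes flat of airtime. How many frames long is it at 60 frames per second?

248400 frames

69 min = 4140 s.
Frames = 4140 × 60 = 248400.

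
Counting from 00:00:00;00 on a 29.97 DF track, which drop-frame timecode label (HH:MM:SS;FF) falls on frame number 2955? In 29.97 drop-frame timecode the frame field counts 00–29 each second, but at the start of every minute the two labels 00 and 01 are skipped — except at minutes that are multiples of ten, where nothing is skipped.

00:01:38;17

Ten DF minutes hold 17982 frames, so frame 2955 lies in block 0 (frames 0–17981) with 2955 frames into that block.
The block's first minute is 1800 frames and the rest 1798 each; 2955 frames reaches minute 1, so 0 × 18 + 1 × 2 = 2 labels have been skipped so far.
Adding those back, label number 2955 + 2 = 2957 at 30 labels/s is 98 s + 17 f = 0 h 1 min 38 s frame 17, i.e. 00:01:38;17.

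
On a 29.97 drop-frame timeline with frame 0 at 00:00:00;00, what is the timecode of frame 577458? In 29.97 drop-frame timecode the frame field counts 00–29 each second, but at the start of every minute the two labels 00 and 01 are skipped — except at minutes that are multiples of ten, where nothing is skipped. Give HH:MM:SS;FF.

Ten DF minutes hold 17982 frames, so frame 577458 lies in block 32 (frames 575424–593405) with 2034 frames into that block.
The block's first minute is 1800 frames and the rest 1798 each; 2034 frames reaches minute 1, so 32 × 18 + 1 × 2 = 578 labels have been skipped so far.
Adding those back, label number 577458 + 578 = 578036 at 30 labels/s is 19267 s + 26 f = 5 h 21 min 7 s frame 26, i.e. 05:21:07;26.

05:21:07;26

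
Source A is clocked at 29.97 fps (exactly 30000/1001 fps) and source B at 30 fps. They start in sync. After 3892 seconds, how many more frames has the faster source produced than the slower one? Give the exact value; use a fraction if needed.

A emits 30000/1001 × 3892 = 16680000/143 frames; B emits 30 × 3892 = 116760.
Difference = 16680/143 frames (≈ 116.6434); B is ahead of A.

16680/143 frames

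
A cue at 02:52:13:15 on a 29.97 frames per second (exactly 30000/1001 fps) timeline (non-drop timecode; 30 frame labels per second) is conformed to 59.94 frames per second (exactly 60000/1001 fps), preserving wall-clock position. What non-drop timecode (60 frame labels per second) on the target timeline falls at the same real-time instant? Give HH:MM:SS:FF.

02:52:13:30

Source frame index: (2×3600 + 52×60 + 13) × 30 + 15 = 310005.
Real time: 310005 / (30000/1001) = 20687667/2000 s.
Target frame: (20687667/2000) × (60000/1001) = 620010.
At 60 labels/s: frame 620010 → 02:52:13:30.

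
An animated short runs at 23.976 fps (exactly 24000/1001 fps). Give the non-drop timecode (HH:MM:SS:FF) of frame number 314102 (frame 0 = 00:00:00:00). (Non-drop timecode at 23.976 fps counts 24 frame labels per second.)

314102 ÷ 24 = 13087 full seconds, remainder 14 frames.
13087 s = 3 h 38 min 7 s.
Timecode: 03:38:07:14.

03:38:07:14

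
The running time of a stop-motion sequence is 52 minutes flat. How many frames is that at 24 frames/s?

74880 frames

52 min = 3120 s.
Frames = 3120 × 24 = 74880.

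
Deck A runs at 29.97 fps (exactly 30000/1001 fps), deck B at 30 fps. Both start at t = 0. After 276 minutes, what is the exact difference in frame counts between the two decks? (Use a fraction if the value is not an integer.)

496800/1001 frames

276 min = 16560 s.
A emits 30000/1001 × 16560 = 496800000/1001 frames; B emits 30 × 16560 = 496800.
Difference = 496800/1001 frames (≈ 496.3037); B is ahead of A.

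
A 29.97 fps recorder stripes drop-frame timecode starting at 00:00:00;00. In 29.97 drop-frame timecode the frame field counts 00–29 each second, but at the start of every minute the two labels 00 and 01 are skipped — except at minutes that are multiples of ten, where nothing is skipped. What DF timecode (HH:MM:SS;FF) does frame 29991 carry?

Each 10-minute DF block holds 10 × 60 × 30 − 9 × 2 = 17982 frames. 29991 ÷ 17982 → 1 full block, remainder 12009.
Within the partial block the first minute is 1800 frames and each further minute 1798, so 6 further minute boundaries passed. Total skipped labels = 18 × 1 + 2 × 6 = 30.
Non-drop label index = 29991 + 30 = 30021; at 30 labels/s that is 00:16:40:21, i.e. DF 00:16:40;21.

00:16:40;21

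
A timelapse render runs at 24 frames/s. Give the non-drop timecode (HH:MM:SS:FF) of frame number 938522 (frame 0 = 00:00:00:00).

10:51:45:02

938522 ÷ 24 = 39105 full seconds, remainder 2 frames.
39105 s = 10 h 51 min 45 s.
Timecode: 10:51:45:02.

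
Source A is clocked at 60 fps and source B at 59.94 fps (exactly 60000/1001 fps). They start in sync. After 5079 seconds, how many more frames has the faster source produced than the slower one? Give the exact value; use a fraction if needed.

304740/1001 frames

A emits 60 × 5079 = 304740 frames; B emits 60000/1001 × 5079 = 304740000/1001.
Difference = 304740/1001 frames (≈ 304.4356); B is behind A.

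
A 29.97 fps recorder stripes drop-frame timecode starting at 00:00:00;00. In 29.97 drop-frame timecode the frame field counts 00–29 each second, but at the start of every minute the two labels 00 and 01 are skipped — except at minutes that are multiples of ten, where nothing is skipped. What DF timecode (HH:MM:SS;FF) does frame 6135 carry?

Ten DF minutes hold 17982 frames, so frame 6135 lies in block 0 (frames 0–17981) with 6135 frames into that block.
The block's first minute is 1800 frames and the rest 1798 each; 6135 frames reaches minute 3, so 0 × 18 + 3 × 2 = 6 labels have been skipped so far.
Adding those back, label number 6135 + 6 = 6141 at 30 labels/s is 204 s + 21 f = 0 h 3 min 24 s frame 21, i.e. 00:03:24;21.

00:03:24;21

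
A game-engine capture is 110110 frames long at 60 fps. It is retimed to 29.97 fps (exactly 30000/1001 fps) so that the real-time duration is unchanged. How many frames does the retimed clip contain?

55000 frames

Target frames = source frames × (target rate / source rate) = 110110 × (30000/1001)/(60) = 110110 × 500/1001 = 55000.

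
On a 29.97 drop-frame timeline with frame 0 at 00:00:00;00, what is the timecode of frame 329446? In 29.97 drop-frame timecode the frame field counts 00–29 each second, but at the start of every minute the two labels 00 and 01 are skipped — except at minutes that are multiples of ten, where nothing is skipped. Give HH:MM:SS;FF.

03:03:12;16

Ten DF minutes hold 17982 frames, so frame 329446 lies in block 18 (frames 323676–341657) with 5770 frames into that block.
The block's first minute is 1800 frames and the rest 1798 each; 5770 frames reaches minute 3, so 18 × 18 + 3 × 2 = 330 labels have been skipped so far.
Adding those back, label number 329446 + 330 = 329776 at 30 labels/s is 10992 s + 16 f = 3 h 3 min 12 s frame 16, i.e. 03:03:12;16.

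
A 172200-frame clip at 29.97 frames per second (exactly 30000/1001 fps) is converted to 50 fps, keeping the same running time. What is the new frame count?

287287 frames

Target frames = source frames × (target rate / source rate) = 172200 × (50)/(30000/1001) = 172200 × 1001/600 = 287287.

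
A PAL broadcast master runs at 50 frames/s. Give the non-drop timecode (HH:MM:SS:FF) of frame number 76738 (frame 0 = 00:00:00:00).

00:25:34:38

76738 ÷ 50 = 1534 full seconds, remainder 38 frames.
1534 s = 0 h 25 min 34 s.
Timecode: 00:25:34:38.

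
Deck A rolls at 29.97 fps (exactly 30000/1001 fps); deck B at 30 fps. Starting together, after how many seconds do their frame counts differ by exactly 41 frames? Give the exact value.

The gap grows by |30 − 30000/1001| = 30/1001 frames per second.
Time for a 41-frame gap: 41 ÷ (30/1001) = 41041/30 s.

41041/30 seconds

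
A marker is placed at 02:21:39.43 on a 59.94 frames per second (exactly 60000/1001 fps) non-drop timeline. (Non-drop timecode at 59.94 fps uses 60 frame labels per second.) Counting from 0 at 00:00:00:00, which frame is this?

Total seconds to the label: (2 × 3600 + 21 × 60 + 39) = 8499.
Frame index = 8499 × 60 + 43 = 509983.

509983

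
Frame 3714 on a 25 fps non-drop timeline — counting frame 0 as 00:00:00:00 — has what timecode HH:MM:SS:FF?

3714 ÷ 25 = 148 full seconds, remainder 14 frames.
148 s = 0 h 2 min 28 s.
Timecode: 00:02:28:14.

00:02:28:14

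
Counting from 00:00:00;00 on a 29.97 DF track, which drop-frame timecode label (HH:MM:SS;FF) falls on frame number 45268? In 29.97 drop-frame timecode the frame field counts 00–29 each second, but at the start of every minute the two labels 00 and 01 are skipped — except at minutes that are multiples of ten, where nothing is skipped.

Ten DF minutes hold 17982 frames, so frame 45268 lies in block 2 (frames 35964–53945) with 9304 frames into that block.
The block's first minute is 1800 frames and the rest 1798 each; 9304 frames reaches minute 5, so 2 × 18 + 5 × 2 = 46 labels have been skipped so far.
Adding those back, label number 45268 + 46 = 45314 at 30 labels/s is 1510 s + 14 f = 0 h 25 min 10 s frame 14, i.e. 00:25:10;14.

00:25:10;14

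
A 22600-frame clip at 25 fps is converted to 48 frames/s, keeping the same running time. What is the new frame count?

43392 frames

Target frames = source frames × (target rate / source rate) = 22600 × (48)/(25) = 22600 × 48/25 = 43392.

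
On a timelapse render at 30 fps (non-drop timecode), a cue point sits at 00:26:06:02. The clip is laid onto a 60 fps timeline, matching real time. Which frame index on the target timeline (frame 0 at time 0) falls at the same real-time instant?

frame 93964

Source frame index: (0×3600 + 26×60 + 6) × 30 + 2 = 46982.
Real time: 46982 / (30) = 23491/15 s.
Target frame: (23491/15) × (60) = 93964.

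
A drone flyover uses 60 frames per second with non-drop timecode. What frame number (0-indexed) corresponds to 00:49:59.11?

179951

Total seconds to the label: (0 × 3600 + 49 × 60 + 59) = 2999.
Frame index = 2999 × 60 + 11 = 179951.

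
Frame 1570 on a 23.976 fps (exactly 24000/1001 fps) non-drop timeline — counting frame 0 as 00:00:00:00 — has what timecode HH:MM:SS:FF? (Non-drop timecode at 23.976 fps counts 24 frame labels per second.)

00:01:05:10

1570 ÷ 24 = 65 full seconds, remainder 10 frames.
65 s = 0 h 1 min 5 s.
Timecode: 00:01:05:10.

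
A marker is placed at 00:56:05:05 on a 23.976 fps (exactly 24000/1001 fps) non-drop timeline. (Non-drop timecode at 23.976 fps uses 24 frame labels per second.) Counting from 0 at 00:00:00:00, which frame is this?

Total seconds to the label: (0 × 3600 + 56 × 60 + 5) = 3365.
Frame index = 3365 × 24 + 5 = 80765.

frame 80765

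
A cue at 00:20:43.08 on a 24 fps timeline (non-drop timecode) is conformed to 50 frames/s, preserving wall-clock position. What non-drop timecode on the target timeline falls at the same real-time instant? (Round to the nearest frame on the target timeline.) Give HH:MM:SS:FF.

Source frame index: (0×3600 + 20×60 + 43) × 24 + 8 = 29840.
Real time: 29840 / (24) = 3730/3 s.
Target frame: (3730/3) × (50) = 186500/3 ≈ 62166.667 → 62167.
At 50 labels/s: frame 62167 → 00:20:43:17.

00:20:43:17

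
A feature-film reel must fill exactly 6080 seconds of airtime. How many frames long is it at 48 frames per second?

Frames = 6080 × 48 = 291840.

291840 frames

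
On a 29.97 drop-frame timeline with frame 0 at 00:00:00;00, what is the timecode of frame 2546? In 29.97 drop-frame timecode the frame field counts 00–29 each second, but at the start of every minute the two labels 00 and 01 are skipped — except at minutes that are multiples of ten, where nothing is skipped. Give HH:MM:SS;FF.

Ten DF minutes hold 17982 frames, so frame 2546 lies in block 0 (frames 0–17981) with 2546 frames into that block.
The block's first minute is 1800 frames and the rest 1798 each; 2546 frames reaches minute 1, so 0 × 18 + 1 × 2 = 2 labels have been skipped so far.
Adding those back, label number 2546 + 2 = 2548 at 30 labels/s is 84 s + 28 f = 0 h 1 min 24 s frame 28, i.e. 00:01:24;28.

00:01:24;28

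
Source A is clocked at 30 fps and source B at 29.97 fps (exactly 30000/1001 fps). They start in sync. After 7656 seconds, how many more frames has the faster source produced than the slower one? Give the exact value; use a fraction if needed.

20880/91 frames

A emits 30 × 7656 = 229680 frames; B emits 30000/1001 × 7656 = 20880000/91.
Difference = 20880/91 frames (≈ 229.4505); B is behind A.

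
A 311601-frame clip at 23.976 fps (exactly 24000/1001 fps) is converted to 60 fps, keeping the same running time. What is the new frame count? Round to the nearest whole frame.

779782 frames

Frames at target rate = 311601 × (60) / (24000/1001) = 311912601/400 ≈ 779781.502.
Nearest whole frame: 779782.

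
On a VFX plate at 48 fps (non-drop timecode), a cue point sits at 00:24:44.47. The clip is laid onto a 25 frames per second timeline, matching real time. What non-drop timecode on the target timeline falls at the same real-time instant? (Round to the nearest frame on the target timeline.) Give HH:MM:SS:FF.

Source frame index: (0×3600 + 24×60 + 44) × 48 + 47 = 71279.
Real time: 71279 / (48) = 71279/48 s.
Target frame: (71279/48) × (25) = 1781975/48 ≈ 37124.479 → 37124.
At 25 labels/s: frame 37124 → 00:24:44:24.

00:24:44:24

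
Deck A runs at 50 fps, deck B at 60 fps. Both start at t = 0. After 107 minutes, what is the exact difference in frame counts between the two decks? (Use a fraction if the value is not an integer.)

107 min = 6420 s.
A emits 50 × 6420 = 321000 frames; B emits 60 × 6420 = 385200.
Difference = 64200 frames; B is ahead of A.

64200 frames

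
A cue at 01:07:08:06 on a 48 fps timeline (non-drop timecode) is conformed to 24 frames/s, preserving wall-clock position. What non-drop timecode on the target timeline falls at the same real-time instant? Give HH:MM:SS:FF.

Source frame index: (1×3600 + 7×60 + 8) × 48 + 6 = 193350.
Real time: 193350 / (48) = 32225/8 s.
Target frame: (32225/8) × (24) = 96675.
At 24 labels/s: frame 96675 → 01:07:08:03.

01:07:08:03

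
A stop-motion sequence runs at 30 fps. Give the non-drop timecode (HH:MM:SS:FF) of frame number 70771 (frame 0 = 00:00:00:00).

00:39:19:01

70771 ÷ 30 = 2359 full seconds, remainder 1 frame.
2359 s = 0 h 39 min 19 s.
Timecode: 00:39:19:01.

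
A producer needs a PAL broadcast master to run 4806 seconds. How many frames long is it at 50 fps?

240300 frames

Frames = 4806 × 50 = 240300.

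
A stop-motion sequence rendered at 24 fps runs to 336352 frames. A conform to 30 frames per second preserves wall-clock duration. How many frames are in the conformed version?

420440 frames

Target frames = source frames × (target rate / source rate) = 336352 × (30)/(24) = 336352 × 5/4 = 420440.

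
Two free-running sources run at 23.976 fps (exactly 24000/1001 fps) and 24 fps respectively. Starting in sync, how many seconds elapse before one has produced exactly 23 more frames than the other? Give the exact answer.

23023/24 seconds

The gap grows by |24 − 24000/1001| = 24/1001 frames per second.
Time for a 23-frame gap: 23 ÷ (24/1001) = 23023/24 s.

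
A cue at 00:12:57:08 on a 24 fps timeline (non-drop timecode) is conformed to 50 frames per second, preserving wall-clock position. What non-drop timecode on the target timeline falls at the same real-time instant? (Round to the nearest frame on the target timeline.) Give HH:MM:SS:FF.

Source frame index: (0×3600 + 12×60 + 57) × 24 + 8 = 18656.
Real time: 18656 / (24) = 2332/3 s.
Target frame: (2332/3) × (50) = 116600/3 ≈ 38866.667 → 38867.
At 50 labels/s: frame 38867 → 00:12:57:17.

00:12:57:17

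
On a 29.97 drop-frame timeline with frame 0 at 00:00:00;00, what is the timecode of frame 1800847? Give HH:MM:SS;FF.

Each 10-minute DF block holds 10 × 60 × 30 − 9 × 2 = 17982 frames. 1800847 ÷ 17982 → 100 full blocks, remainder 2647.
Within the partial block the first minute is 1800 frames and each further minute 1798, so 1 further minute boundary passed. Total skipped labels = 18 × 100 + 2 × 1 = 1802.
Non-drop label index = 1800847 + 1802 = 1802649; at 30 labels/s that is 16:41:28:09, i.e. DF 16:41:28;09.

16:41:28;09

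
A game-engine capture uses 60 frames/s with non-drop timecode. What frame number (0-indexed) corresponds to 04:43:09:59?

1019399

Total seconds to the label: (4 × 3600 + 43 × 60 + 9) = 16989.
Frame index = 16989 × 60 + 59 = 1019399.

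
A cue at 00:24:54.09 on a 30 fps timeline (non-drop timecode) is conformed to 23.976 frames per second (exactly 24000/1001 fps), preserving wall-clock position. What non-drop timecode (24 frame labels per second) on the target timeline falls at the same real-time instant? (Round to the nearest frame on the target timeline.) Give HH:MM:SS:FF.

Source frame index: (0×3600 + 24×60 + 54) × 30 + 9 = 44829.
Real time: 44829 / (30) = 14943/10 s.
Target frame: (14943/10) × (24000/1001) = 35863200/1001 ≈ 35827.373 → 35827.
At 24 labels/s: frame 35827 → 00:24:52:19.

00:24:52:19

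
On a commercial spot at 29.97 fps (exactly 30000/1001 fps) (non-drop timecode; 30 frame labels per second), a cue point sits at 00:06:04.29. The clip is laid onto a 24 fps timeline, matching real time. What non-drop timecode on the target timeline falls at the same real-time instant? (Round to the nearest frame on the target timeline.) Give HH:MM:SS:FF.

Source frame index: (0×3600 + 6×60 + 4) × 30 + 29 = 10949.
Real time: 10949 / (30000/1001) = 10959949/30000 s.
Target frame: (10959949/30000) × (24) = 10959949/1250 ≈ 8767.959 → 8768.
At 24 labels/s: frame 8768 → 00:06:05:08.

00:06:05:08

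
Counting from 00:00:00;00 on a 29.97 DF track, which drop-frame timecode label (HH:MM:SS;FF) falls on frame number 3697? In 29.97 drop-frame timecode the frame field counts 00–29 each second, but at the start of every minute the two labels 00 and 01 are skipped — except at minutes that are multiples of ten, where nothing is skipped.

00:02:03;11

Ten DF minutes hold 17982 frames, so frame 3697 lies in block 0 (frames 0–17981) with 3697 frames into that block.
The block's first minute is 1800 frames and the rest 1798 each; 3697 frames reaches minute 2, so 0 × 18 + 2 × 2 = 4 labels have been skipped so far.
Adding those back, label number 3697 + 4 = 3701 at 30 labels/s is 123 s + 11 f = 0 h 2 min 3 s frame 11, i.e. 00:02:03;11.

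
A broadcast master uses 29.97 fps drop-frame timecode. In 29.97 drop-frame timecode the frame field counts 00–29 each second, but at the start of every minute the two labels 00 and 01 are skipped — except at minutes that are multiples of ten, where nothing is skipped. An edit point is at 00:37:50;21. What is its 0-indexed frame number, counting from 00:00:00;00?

As if non-drop at 30 labels/s: (0 × 3600 + 37 × 60 + 50) × 30 + 21 = 68121.
Minute boundaries passed: 37; those not divisible by 10: 37 − 3 = 34; dropped labels = 2 × 34 = 68.
Actual frame index = 68121 − 68 = 68053.

68053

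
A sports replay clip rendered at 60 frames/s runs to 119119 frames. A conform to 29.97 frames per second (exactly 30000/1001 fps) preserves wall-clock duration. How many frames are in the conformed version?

59500 frames

Target frames = source frames × (target rate / source rate) = 119119 × (30000/1001)/(60) = 119119 × 500/1001 = 59500.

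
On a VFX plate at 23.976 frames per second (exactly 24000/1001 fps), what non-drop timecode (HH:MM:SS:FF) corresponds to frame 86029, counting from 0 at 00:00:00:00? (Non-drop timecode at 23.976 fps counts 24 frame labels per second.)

00:59:44:13

86029 ÷ 24 = 3584 full seconds, remainder 13 frames.
3584 s = 0 h 59 min 44 s.
Timecode: 00:59:44:13.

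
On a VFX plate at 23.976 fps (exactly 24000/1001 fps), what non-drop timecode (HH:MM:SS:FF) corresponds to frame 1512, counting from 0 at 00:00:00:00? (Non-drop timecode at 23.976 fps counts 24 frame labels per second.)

1512 ÷ 24 = 63 full seconds, remainder 0 frames.
63 s = 0 h 1 min 3 s.
Timecode: 00:01:03:00.

00:01:03:00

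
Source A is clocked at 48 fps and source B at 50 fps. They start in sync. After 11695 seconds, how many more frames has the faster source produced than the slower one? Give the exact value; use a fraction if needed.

23390 frames

A emits 48 × 11695 = 561360 frames; B emits 50 × 11695 = 584750.
Difference = 23390 frames; B is ahead of A.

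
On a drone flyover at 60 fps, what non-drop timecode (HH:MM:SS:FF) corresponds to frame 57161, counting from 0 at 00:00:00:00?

00:15:52:41

57161 ÷ 60 = 952 full seconds, remainder 41 frames.
952 s = 0 h 15 min 52 s.
Timecode: 00:15:52:41.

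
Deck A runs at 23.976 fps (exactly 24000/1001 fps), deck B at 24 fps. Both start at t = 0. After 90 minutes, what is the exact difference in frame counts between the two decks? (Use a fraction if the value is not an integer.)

90 min = 5400 s.
A emits 24000/1001 × 5400 = 129600000/1001 frames; B emits 24 × 5400 = 129600.
Difference = 129600/1001 frames (≈ 129.4705); B is ahead of A.

129600/1001 frames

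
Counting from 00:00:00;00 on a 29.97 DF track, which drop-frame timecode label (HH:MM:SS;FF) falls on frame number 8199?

00:04:33;17

Each 10-minute DF block holds 10 × 60 × 30 − 9 × 2 = 17982 frames. 8199 ÷ 17982 → 0 full blocks, remainder 8199.
Within the partial block the first minute is 1800 frames and each further minute 1798, so 4 further minute boundaries passed. Total skipped labels = 18 × 0 + 2 × 4 = 8.
Non-drop label index = 8199 + 8 = 8207; at 30 labels/s that is 00:04:33:17, i.e. DF 00:04:33;17.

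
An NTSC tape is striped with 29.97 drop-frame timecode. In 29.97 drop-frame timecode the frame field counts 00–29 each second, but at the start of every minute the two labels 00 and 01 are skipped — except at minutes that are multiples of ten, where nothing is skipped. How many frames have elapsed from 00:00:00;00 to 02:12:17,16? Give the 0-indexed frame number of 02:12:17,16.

237888

As if non-drop at 30 labels/s: (2 × 3600 + 12 × 60 + 17) × 30 + 16 = 238126.
Minute boundaries passed: 132; those not divisible by 10: 132 − 13 = 119; dropped labels = 2 × 119 = 238.
Actual frame index = 238126 − 238 = 237888.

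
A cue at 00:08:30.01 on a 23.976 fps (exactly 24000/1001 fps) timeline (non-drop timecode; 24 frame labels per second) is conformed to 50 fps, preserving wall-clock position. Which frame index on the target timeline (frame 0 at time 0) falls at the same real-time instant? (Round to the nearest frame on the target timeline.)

frame 25528

Source frame index: (0×3600 + 8×60 + 30) × 24 + 1 = 12241.
Real time: 12241 / (24000/1001) = 12253241/24000 s.
Target frame: (12253241/24000) × (50) = 12253241/480 ≈ 25527.585 → 25528.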